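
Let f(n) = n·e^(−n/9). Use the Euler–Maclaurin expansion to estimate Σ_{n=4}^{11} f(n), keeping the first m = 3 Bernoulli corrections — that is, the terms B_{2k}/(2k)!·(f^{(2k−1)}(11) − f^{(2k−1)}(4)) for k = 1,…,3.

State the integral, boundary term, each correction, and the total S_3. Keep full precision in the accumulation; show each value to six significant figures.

∫_4^11 x·e^(−x/9) dx evaluates to 21.9946.
½[f(4) + f(11)] = ½[2.56472 + 3.24032] = 2.90252.
Integral + boundary = 24.8972.
Order-1 term: 1/12 · (-0.0654611 − 0.356211) = -0.0351394.
After k=1: 24.8620.
Order-2 term: −1/720 · (0.00646529 − 0.0202293) = 1.91167e-05.
After k=2: 24.8620.
Order-3 term: 1/30240 · (0.000169614 − 0.000445196) = -9.11317e-09.

S_3 ≈ 24.8620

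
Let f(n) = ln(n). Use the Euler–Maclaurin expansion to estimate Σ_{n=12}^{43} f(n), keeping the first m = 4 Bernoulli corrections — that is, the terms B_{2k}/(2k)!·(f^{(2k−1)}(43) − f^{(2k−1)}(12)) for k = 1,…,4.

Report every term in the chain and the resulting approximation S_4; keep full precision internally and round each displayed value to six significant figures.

The integral term ∫_12^43 ln(x) dx = 100.913.
½[f(12) + f(43)] = ½[2.48491 + 3.76120] = 3.12305.
So far: 104.036.
Correction k=1: B_{2}/2! · (f^{(1)}(43) − f^{(1)}(12)) = 1/12 · (0.0232558 − 0.0833333) = -0.00500646.
Running total after k=1: 104.031.
Correction k=2: B_{4}/4! · (f^{(3)}(43) − f^{(3)}(12)) = −1/720 · (2.51550e-05 − 0.00115741) = 1.57257e-06.
Running total after k=2: 104.031.
Correction k=3: B_{6}/6! · (f^{(5)}(43) − f^{(5)}(12)) = 1/30240 · (1.63256e-07 − 9.64506e-05) = -3.18411e-09.
Running total after k=3: 104.031.
Correction k=4: B_{8}/8! · (f^{(7)}(43) − f^{(7)}(12)) = −1/1209600 · (2.64883e-09 − 2.00939e-05) = 1.66098e-11.

S_4 ≈ 104.031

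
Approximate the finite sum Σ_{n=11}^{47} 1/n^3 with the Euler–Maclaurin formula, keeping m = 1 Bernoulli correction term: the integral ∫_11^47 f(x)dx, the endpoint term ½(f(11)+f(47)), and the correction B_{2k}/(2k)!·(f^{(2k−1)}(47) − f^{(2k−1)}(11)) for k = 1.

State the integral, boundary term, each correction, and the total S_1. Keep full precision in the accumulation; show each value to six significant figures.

S_1 ≈ 0.00430338

∫_11^47 1/x^3 dx evaluates to 0.00390588.
Boundary: ½(f(11) + f(47)) = ½(0.000751315 + 9.63178e-06) = 0.000380473.
Integral + boundary = 0.00428636.
Correction k=1: B_{2}/2! · (f^{(1)}(47) − f^{(1)}(11)) = 1/12 · (-6.14794e-07 − (-0.000204904)) = 1.70241e-05.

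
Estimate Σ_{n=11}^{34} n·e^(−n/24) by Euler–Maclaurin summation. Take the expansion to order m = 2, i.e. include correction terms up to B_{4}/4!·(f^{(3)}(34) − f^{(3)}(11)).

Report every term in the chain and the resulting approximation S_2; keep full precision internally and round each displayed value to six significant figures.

Integral: ∫_11^34 x·e^(−x/24) dx = 193.573.
½[f(11) + f(34)] = ½[6.95570 + 8.24572] = 7.60071.
Integral + boundary = 201.174.
Correction k=1: B_{2}/2! · (f^{(1)}(34) − f^{(1)}(11)) = 1/12 · (-0.101050 − 0.342516) = -0.0369638.
Running total after k=1: 201.137.
Correction k=2: B_{4}/4! · (f^{(3)}(34) − f^{(3)}(11)) = −1/720 · (0.000666652 − 0.00279026) = 2.94945e-06.

S_2 ≈ 201.137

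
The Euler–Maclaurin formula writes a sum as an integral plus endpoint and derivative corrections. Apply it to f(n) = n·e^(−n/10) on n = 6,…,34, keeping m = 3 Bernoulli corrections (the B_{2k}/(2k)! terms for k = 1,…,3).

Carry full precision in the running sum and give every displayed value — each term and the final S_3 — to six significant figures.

S_3 ≈ 75.3145

∫_6^34 x·e^(−x/10) dx evaluates to 73.1256.
Boundary: ½(f(6) + f(34)) = ½(3.29287 + 1.13469) = 2.21378.
Integral + boundary = 75.3394.
Order-1 term: 1/12 · (-0.0800958 − 0.219525) = -0.0249684.
Running total after k=1: 75.3144.
Order-2 term: −1/720 · (-0.000133493 − 0.0131715) = 1.84791e-05.
Running total after k=2: 75.3145.
Order-3 term: 1/30240 · (5.33972e-06 − 0.000241477) = -7.80878e-09.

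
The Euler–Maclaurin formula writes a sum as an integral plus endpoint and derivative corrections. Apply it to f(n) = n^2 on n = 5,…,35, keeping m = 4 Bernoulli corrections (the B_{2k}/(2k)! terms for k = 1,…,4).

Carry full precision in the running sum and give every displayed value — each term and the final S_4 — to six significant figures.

Integral: ∫_5^35 x^2 dx = 14250.0.
Endpoint term: (f(5) + f(35))/2 = (25.0000 + 1225.00)/2 = 625.000.
So far: 14875.0.
Order-1 term: 1/12 · (70.0000 − 10.0000) = 5.00000.
Partial sum through k=1: 14880.0.
Order-2 term: −1/720 · (0.00000 − 0.00000) = 0.00000.
Partial sum through k=2: 14880.0.
Order-3 term: 1/30240 · (0.00000 − 0.00000) = 0.00000.
Partial sum through k=3: 14880.0.
Order-4 term: −1/1209600 · (0.00000 − 0.00000) = 0.00000.

S_4 ≈ 14880.0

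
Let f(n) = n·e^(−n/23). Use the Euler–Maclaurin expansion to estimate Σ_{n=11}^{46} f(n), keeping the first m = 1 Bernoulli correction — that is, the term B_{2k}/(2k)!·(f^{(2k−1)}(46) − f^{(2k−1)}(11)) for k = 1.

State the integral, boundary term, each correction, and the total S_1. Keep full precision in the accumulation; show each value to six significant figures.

S_1 ≈ 276.438

The integral term ∫_11^46 x·e^(−x/23) dx = 269.954.
½[f(11) + f(46)] = ½[6.81847 + 6.22542] = 6.52194.
Running total after boundary: 276.476.
Order-1 term: 1/12 · (-0.135335 − 0.323405) = -0.0382284.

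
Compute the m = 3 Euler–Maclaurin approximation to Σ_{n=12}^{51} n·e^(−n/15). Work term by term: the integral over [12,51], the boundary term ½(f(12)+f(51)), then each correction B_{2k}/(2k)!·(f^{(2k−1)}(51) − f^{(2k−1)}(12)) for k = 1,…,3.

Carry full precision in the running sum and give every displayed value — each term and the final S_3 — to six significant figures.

∫_12^51 x·e^(−x/15) dx evaluates to 148.939.
Boundary: ½(f(12) + f(51)) = ½(5.39195 + 1.70204) = 3.54699.
Running total after boundary: 152.486.
Correction k=1: B_{2}/2! · (f^{(1)}(51) − f^{(1)}(12)) = 1/12 · (-0.0800958 − 0.0898658) = -0.0141635.
Partial sum through k=1: 152.472.
Correction k=2: B_{4}/4! · (f^{(3)}(51) − f^{(3)}(12)) = −1/720 · (-5.93303e-05 − 0.00439344) = 6.18440e-06.
Partial sum through k=2: 152.472.
Correction k=3: B_{6}/6! · (f^{(5)}(51) − f^{(5)}(12)) = 1/30240 · (1.05476e-06 − 3.72777e-05) = -1.19785e-09.

S_3 ≈ 152.472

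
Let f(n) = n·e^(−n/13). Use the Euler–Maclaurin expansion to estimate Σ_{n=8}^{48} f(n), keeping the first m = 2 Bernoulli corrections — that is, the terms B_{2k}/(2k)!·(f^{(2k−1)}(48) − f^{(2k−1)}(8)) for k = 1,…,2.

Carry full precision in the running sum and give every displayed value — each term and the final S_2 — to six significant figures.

S_2 ≈ 130.518

∫_8^48 x·e^(−x/13) dx evaluates to 127.781.
Boundary: ½(f(8) + f(48)) = ½(4.32346 + 1.19589) = 2.75968.
Integral + boundary = 130.541.
Order-1 term: 1/12 · (-0.0670773 − 0.207859) = -0.0229113.
Running total after k=1: 130.518.
Order-2 term: −1/720 · (-0.000102062 − 0.00762559) = 1.07329e-05.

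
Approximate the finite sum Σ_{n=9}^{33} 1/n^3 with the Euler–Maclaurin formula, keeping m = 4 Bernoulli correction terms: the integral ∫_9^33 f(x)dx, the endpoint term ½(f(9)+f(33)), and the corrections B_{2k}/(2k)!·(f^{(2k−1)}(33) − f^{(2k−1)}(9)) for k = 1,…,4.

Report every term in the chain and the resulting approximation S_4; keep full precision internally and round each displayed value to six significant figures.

S_4 ≈ 0.00645123

Integral: ∫_9^33 1/x^3 dx = 0.00571370.
Endpoint term: (f(9) + f(33))/2 = (0.00137174 + 2.78265e-05)/2 = 0.000699784.
So far: 0.00641349.
Order-1 term: 1/12 · (-2.52968e-06 − (-0.000457247)) = 3.78931e-05.
After k=1: 0.00645138.
Order-2 term: −1/720 · (-4.64588e-08 − (-0.000112901)) = -1.56742e-07.
After k=2: 0.00645122.
Order-3 term: 1/30240 · (-1.79180e-09 − (-5.85410e-05)) = 1.93582e-09.
After k=3: 0.00645123.
Order-4 term: −1/1209600 · (-1.18466e-10 − (-5.20365e-05)) = -4.30195e-11.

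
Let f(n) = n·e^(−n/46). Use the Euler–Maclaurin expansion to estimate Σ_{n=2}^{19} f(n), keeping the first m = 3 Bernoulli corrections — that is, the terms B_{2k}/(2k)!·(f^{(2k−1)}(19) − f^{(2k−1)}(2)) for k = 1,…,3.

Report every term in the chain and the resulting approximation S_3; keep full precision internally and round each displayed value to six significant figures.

Integral: ∫_2^19 x·e^(−x/46) dx = 135.773.
Endpoint term: (f(2) + f(19))/2 = (1.91491 + 12.5710)/2 = 7.24297.
So far: 143.016.
Correction k=1: B_{2}/2! · (f^{(1)}(19) − f^{(1)}(2)) = 1/12 · (0.388350 − 0.915825) = -0.0439562.
Partial sum through k=1: 142.972.
Correction k=2: B_{4}/4! · (f^{(3)}(19) − f^{(3)}(2)) = −1/720 · (0.000808893 − 0.00133777) = 7.34558e-07.
Partial sum through k=2: 142.972.
Correction k=3: B_{6}/6! · (f^{(5)}(19) − f^{(5)}(2)) = 1/30240 · (6.77814e-07 − 1.05990e-06) = -1.26350e-11.

S_3 ≈ 142.972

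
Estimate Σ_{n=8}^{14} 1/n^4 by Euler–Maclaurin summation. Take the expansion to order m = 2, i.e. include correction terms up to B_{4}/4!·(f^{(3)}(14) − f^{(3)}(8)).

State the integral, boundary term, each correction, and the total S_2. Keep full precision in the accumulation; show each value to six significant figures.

S_2 ≈ 0.000674125

∫_8^14 1/x^4 dx evaluates to 0.000529565.
½[f(8) + f(14)] = ½[0.000244141 + 2.60308e-05] = 0.000135086.
Integral + boundary = 0.000664650.
Correction k=1: B_{2}/2! · (f^{(1)}(14) − f^{(1)}(8)) = 1/12 · (-7.43738e-06 − (-0.000122070)) = 9.55274e-06.
Partial sum through k=1: 0.000674203.
Correction k=2: B_{4}/4! · (f^{(3)}(14) − f^{(3)}(8)) = −1/720 · (-1.13837e-06 − (-5.72205e-05)) = -7.78918e-08.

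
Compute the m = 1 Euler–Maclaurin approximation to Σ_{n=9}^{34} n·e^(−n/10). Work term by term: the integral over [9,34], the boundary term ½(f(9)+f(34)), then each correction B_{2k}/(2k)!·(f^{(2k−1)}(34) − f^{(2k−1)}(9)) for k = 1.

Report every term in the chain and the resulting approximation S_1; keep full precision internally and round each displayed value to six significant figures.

Integral: ∫_9^34 x·e^(−x/10) dx = 62.5640.
Boundary: ½(f(9) + f(34)) = ½(3.65913 + 1.13469) = 2.39691.
So far: 64.9609.
k=1: B_{2}/(2)! × [f^{(1)}(34) − f^{(1)}(9)] = 1/12 × (-0.0800958 − 0.0406570) = -0.0100627.

S_1 ≈ 64.9508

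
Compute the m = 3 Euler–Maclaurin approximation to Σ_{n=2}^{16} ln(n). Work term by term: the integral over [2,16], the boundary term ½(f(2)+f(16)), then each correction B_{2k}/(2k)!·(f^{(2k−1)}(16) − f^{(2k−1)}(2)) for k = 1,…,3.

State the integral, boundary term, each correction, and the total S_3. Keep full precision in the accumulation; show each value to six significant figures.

S_3 ≈ 30.6719

The integral term ∫_2^16 ln(x) dx = 28.9751.
½[f(2) + f(16)] = ½[0.693147 + 2.77259] = 1.73287.
Running total after boundary: 30.7080.
k=1: B_{2}/(2)! × [f^{(1)}(16) − f^{(1)}(2)] = 1/12 × (0.0625000 − 0.500000) = -0.0364583.
Running total after k=1: 30.6715.
k=2: B_{4}/(4)! × [f^{(3)}(16) − f^{(3)}(2)] = −1/720 × (0.000488281 − 0.250000) = 0.000346544.
Running total after k=2: 30.6719.
k=3: B_{6}/(6)! × [f^{(5)}(16) − f^{(5)}(2)] = 1/30240 × (2.28882e-05 − 0.750000) = -2.48008e-05.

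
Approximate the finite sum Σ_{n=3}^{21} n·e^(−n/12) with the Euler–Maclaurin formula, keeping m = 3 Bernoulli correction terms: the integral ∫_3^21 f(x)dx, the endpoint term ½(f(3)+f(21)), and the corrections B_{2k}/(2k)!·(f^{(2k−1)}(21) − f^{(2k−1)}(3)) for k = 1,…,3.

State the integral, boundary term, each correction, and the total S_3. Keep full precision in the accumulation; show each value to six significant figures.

S_3 ≈ 74.3030

∫_3^21 x·e^(−x/12) dx evaluates to 71.3697.
Endpoint term: (f(3) + f(21))/2 = (2.33640 + 3.64925)/2 = 2.99283.
So far: 74.3625.
Order-1 term: 1/12 · (-0.130330 − 0.584101) = -0.0595359.
Running total after k=1: 74.3030.
Order-2 term: −1/720 · (0.00150845 − 0.0148729) = 1.85618e-05.
Running total after k=2: 74.3030.
Order-3 term: 1/30240 · (2.72360e-05 − 0.000178400) = -4.99881e-09.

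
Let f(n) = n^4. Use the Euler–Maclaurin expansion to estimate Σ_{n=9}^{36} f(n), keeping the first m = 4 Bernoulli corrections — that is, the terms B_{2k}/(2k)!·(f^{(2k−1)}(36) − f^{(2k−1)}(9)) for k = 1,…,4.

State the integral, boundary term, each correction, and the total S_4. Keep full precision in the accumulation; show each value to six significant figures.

∫_9^36 x^4 dx evaluates to 1.20814e+07.
½[f(9) + f(36)] = ½[6561.00 + 1.67962e+06] = 843088.
Running total after boundary: 1.29245e+07.
Order-1 term: 1/12 · (186624 − 2916.00) = 15309.0.
After k=1: 1.29398e+07.
Order-2 term: −1/720 · (864.000 − 216.000) = -0.900000.
After k=2: 1.29398e+07.
Order-3 term: 1/30240 · (0.00000 − 0.00000) = 0.00000.
After k=3: 1.29398e+07.
Order-4 term: −1/1209600 · (0.00000 − 0.00000) = 0.00000.

S_4 ≈ 1.29398e+07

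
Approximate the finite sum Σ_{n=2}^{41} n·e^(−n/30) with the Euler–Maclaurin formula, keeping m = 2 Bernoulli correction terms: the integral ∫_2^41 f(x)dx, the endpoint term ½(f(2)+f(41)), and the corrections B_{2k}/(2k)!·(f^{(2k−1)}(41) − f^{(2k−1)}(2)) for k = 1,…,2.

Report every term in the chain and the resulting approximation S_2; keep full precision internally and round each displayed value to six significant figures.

Integral: ∫_2^41 x·e^(−x/30) dx = 355.032.
Endpoint term: (f(2) + f(41))/2 = (1.87101 + 10.4532)/2 = 6.16209.
Running total after boundary: 361.194.
k=1: B_{2}/(2)! × [f^{(1)}(41) − f^{(1)}(2)] = 1/12 × (-0.0934836 − 0.873140) = -0.0805520.
Partial sum through k=1: 361.113.
k=2: B_{4}/(4)! × [f^{(3)}(41) − f^{(3)}(2)] = −1/720 × (0.000462697 − 0.00304906) = 3.59217e-06.

S_2 ≈ 361.113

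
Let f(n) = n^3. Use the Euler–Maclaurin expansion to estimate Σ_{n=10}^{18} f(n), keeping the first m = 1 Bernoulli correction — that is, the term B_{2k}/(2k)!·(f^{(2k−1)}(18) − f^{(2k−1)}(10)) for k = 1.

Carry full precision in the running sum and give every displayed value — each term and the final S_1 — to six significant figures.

The integral term ∫_10^18 x^3 dx = 23744.0.
Endpoint term: (f(10) + f(18))/2 = (1000.00 + 5832.00)/2 = 3416.00.
So far: 27160.0.
Order-1 term: 1/12 · (972.000 − 300.000) = 56.0000.

S_1 ≈ 27216.0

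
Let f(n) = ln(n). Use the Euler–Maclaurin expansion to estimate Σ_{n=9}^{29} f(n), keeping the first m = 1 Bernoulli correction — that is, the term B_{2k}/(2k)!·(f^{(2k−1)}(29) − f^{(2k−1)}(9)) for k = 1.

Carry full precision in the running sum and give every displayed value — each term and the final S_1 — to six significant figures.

S_1 ≈ 60.6524

Integral: ∫_9^29 ln(x) dx = 57.8766.
Boundary: ½(f(9) + f(29)) = ½(2.19722 + 3.36730) = 2.78226.
Integral + boundary = 60.6588.
Correction k=1: B_{2}/2! · (f^{(1)}(29) − f^{(1)}(9)) = 1/12 · (0.0344828 − 0.111111) = -0.00638570.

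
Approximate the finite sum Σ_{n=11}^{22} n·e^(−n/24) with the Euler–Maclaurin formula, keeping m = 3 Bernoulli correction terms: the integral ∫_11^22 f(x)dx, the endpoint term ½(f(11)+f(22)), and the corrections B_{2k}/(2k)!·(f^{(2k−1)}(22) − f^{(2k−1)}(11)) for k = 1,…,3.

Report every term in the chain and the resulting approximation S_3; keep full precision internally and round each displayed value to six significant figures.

S_3 ≈ 97.5792

The integral term ∫_11^22 x·e^(−x/24) dx = 89.7288.
Endpoint term: (f(11) + f(22))/2 = (6.95570 + 8.79669)/2 = 7.87620.
Running total after boundary: 97.6050.
Order-1 term: 1/12 · (0.0333208 − 0.342516) = -0.0257662.
Partial sum through k=1: 97.5792.
Order-2 term: −1/720 · (0.00144622 − 0.00279026) = 1.86673e-06.
Partial sum through k=2: 97.5792.
Order-3 term: 1/30240 · (4.92115e-06 − 8.65603e-06) = -1.23508e-10.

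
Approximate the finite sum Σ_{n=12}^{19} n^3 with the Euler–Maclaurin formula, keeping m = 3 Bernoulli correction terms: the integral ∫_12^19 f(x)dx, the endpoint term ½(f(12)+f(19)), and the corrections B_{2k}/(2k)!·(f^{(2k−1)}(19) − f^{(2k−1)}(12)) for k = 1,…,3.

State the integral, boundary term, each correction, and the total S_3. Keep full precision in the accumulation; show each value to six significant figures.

The integral term ∫_12^19 x^3 dx = 27396.2.
Endpoint term: (f(12) + f(19))/2 = (1728.00 + 6859.00)/2 = 4293.50.
Integral + boundary = 31689.8.
Correction k=1: B_{2}/2! · (f^{(1)}(19) − f^{(1)}(12)) = 1/12 · (1083.00 − 432.000) = 54.2500.
Running total after k=1: 31744.0.
Correction k=2: B_{4}/4! · (f^{(3)}(19) − f^{(3)}(12)) = −1/720 · (6.00000 − 6.00000) = 0.00000.
Running total after k=2: 31744.0.
Correction k=3: B_{6}/6! · (f^{(5)}(19) − f^{(5)}(12)) = 1/30240 · (0.00000 − 0.00000) = 0.00000.

S_3 ≈ 31744.0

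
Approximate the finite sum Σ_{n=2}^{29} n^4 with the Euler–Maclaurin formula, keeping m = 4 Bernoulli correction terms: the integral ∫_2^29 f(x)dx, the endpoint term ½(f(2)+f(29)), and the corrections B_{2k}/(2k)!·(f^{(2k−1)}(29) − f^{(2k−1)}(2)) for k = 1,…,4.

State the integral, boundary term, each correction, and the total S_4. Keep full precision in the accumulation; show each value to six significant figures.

S_4 ≈ 4.46400e+06

∫_2^29 x^4 dx evaluates to 4.10222e+06.
½[f(2) + f(29)] = ½[16.0000 + 707281] = 353648.
Integral + boundary = 4.45587e+06.
k=1: B_{2}/(2)! × [f^{(1)}(29) − f^{(1)}(2)] = 1/12 × (97556.0 − 32.0000) = 8127.00.
Running total after k=1: 4.46400e+06.
k=2: B_{4}/(4)! × [f^{(3)}(29) − f^{(3)}(2)] = −1/720 × (696.000 − 48.0000) = -0.900000.
Running total after k=2: 4.46400e+06.
k=3: B_{6}/(6)! × [f^{(5)}(29) − f^{(5)}(2)] = 1/30240 × (0.00000 − 0.00000) = 0.00000.
Running total after k=3: 4.46400e+06.
k=4: B_{8}/(8)! × [f^{(7)}(29) − f^{(7)}(2)] = −1/1209600 × (0.00000 − 0.00000) = 0.00000.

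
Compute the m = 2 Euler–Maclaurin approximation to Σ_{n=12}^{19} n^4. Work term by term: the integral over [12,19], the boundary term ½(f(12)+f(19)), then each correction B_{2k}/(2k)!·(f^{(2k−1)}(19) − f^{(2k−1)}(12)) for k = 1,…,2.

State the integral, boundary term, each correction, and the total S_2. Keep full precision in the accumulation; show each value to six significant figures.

∫_12^19 x^4 dx evaluates to 445453.
Boundary: ½(f(12) + f(19)) = ½(20736.0 + 130321) = 75528.5.
Integral + boundary = 520982.
k=1: B_{2}/(2)! × [f^{(1)}(19) − f^{(1)}(12)] = 1/12 × (27436.0 − 6912.00) = 1710.33.
Running total after k=1: 522692.
k=2: B_{4}/(4)! × [f^{(3)}(19) − f^{(3)}(12)] = −1/720 × (456.000 − 288.000) = -0.233333.

S_2 ≈ 522692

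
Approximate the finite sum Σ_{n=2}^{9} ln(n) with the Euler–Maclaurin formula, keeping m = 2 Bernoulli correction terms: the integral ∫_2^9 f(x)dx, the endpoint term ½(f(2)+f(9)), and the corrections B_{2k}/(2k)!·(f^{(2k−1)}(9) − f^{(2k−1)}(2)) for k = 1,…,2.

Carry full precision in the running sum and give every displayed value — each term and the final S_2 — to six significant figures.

∫_2^9 ln(x) dx evaluates to 11.3887.
½[f(2) + f(9)] = ½[0.693147 + 2.19722] = 1.44519.
Running total after boundary: 12.8339.
k=1: B_{2}/(2)! × [f^{(1)}(9) − f^{(1)}(2)] = 1/12 × (0.111111 − 0.500000) = -0.0324074.
Partial sum through k=1: 12.8015.
k=2: B_{4}/(4)! × [f^{(3)}(9) − f^{(3)}(2)] = −1/720 × (0.00274348 − 0.250000) = 0.000343412.

S_2 ≈ 12.8018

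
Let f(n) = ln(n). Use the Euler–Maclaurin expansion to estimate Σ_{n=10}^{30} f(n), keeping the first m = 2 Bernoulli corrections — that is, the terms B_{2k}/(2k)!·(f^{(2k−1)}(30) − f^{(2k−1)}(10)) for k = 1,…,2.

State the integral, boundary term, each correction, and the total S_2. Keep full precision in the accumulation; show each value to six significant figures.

S_2 ≈ 61.8564

∫_10^30 ln(x) dx evaluates to 59.0101.
½[f(10) + f(30)] = ½[2.30259 + 3.40120] = 2.85189.
So far: 61.8620.
Correction k=1: B_{2}/2! · (f^{(1)}(30) − f^{(1)}(10)) = 1/12 · (0.0333333 − 0.100000) = -0.00555556.
After k=1: 61.8564.
Correction k=2: B_{4}/4! · (f^{(3)}(30) − f^{(3)}(10)) = −1/720 · (7.40741e-05 − 0.00200000) = 2.67490e-06.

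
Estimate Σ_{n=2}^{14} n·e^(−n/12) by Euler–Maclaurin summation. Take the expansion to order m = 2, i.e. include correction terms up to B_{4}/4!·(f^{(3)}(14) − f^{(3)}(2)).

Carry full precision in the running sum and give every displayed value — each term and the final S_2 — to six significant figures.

S_2 ≈ 48.0143

Integral: ∫_2^14 x·e^(−x/12) dx = 45.0511.
Boundary: ½(f(2) + f(14)) = ½(1.69296 + 4.35965) = 3.02630.
Running total after boundary: 48.0774.
Correction k=1: B_{2}/2! · (f^{(1)}(14) − f^{(1)}(2)) = 1/12 · (-0.0519005 − 0.705401) = -0.0631085.
After k=1: 48.0143.
Correction k=2: B_{4}/4! · (f^{(3)}(14) − f^{(3)}(2)) = −1/720 · (0.00396462 − 0.0166553) = 1.76260e-05.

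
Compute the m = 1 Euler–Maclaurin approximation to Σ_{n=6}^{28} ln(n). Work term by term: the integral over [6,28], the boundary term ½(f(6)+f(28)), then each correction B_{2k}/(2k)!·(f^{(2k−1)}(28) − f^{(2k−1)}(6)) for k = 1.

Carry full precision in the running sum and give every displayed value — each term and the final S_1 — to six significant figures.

S_1 ≈ 63.1022

Integral: ∫_6^28 ln(x) dx = 60.5512.
Boundary: ½(f(6) + f(28)) = ½(1.79176 + 3.33220) = 2.56198.
Running total after boundary: 63.1132.
Correction k=1: B_{2}/2! · (f^{(1)}(28) − f^{(1)}(6)) = 1/12 · (0.0357143 − 0.166667) = -0.0109127.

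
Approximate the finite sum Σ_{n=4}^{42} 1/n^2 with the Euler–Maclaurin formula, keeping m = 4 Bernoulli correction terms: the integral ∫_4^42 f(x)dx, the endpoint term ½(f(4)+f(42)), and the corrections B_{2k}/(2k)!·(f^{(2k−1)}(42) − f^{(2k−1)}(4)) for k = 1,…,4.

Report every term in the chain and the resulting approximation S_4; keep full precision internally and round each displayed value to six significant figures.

Integral: ∫_4^42 1/x^2 dx = 0.226190.
½[f(4) + f(42)] = ½[0.0625000 + 0.000566893] = 0.0315334.
Integral + boundary = 0.257724.
Order-1 term: 1/12 · (-2.69949e-05 − (-0.0312500)) = 0.00260192.
Running total after k=1: 0.260326.
Order-2 term: −1/720 · (-1.83639e-07 − (-0.0234375)) = -3.25518e-05.
Running total after k=2: 0.260293.
Order-3 term: 1/30240 · (-3.12311e-09 − (-0.0439453)) = 1.45322e-06.
Running total after k=3: 0.260295.
Order-4 term: −1/1209600 · (-9.91464e-11 − (-0.153809)) = -1.27157e-07.

S_4 ≈ 0.260295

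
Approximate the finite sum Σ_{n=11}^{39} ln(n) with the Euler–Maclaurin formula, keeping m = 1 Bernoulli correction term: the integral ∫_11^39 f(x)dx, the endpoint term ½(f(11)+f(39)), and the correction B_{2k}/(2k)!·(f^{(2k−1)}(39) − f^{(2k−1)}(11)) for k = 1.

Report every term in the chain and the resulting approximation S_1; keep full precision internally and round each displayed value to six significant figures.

S_1 ≈ 91.5273

∫_11^39 ln(x) dx evaluates to 88.5021.
Boundary: ½(f(11) + f(39)) = ½(2.39790 + 3.66356) = 3.03073.
Running total after boundary: 91.5328.
k=1: B_{2}/(2)! × [f^{(1)}(39) − f^{(1)}(11)] = 1/12 × (0.0256410 − 0.0909091) = -0.00543901.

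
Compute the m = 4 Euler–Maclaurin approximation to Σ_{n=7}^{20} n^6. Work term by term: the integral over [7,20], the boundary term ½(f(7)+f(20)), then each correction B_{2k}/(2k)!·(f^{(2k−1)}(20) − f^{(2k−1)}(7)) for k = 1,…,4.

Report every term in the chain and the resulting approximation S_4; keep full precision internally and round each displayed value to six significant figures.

S_4 ≈ 2.16389e+08

The integral term ∫_7^20 x^6 dx = 1.82739e+08.
Endpoint term: (f(7) + f(20))/2 = (117649 + 6.40000e+07)/2 = 3.20588e+07.
Integral + boundary = 2.14798e+08.
k=1: B_{2}/(2)! × [f^{(1)}(20) − f^{(1)}(7)] = 1/12 × (1.92000e+07 − 100842) = 1.59160e+06.
Partial sum through k=1: 2.16390e+08.
k=2: B_{4}/(4)! × [f^{(3)}(20) − f^{(3)}(7)] = −1/720 × (960000 − 41160.0) = -1276.17.
Partial sum through k=2: 2.16389e+08.
k=3: B_{6}/(6)! × [f^{(5)}(20) − f^{(5)}(7)] = 1/30240 × (14400.0 − 5040.00) = 0.309524.
Partial sum through k=3: 2.16389e+08.
k=4: B_{8}/(8)! × [f^{(7)}(20) − f^{(7)}(7)] = −1/1209600 × (0.00000 − 0.00000) = 0.00000.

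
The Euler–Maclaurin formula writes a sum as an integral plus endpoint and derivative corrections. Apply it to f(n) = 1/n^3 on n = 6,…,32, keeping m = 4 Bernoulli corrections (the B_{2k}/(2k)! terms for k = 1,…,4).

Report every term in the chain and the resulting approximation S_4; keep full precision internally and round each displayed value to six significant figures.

S_4 ≈ 0.0159216

The integral term ∫_6^32 1/x^3 dx = 0.0134006.
½[f(6) + f(32)] = ½[0.00462963 + 3.05176e-05] = 0.00233007.
Integral + boundary = 0.0157307.
Order-1 term: 1/12 · (-2.86102e-06 − (-0.00231481)) = 0.000192663.
After k=1: 0.0159233.
Order-2 term: −1/720 · (-5.58794e-08 − (-0.00128601)) = -1.78604e-06.
After k=2: 0.0159216.
Order-3 term: 1/30240 · (-2.29193e-09 − (-0.00150034)) = 4.96144e-08.
After k=3: 0.0159216.
Order-4 term: −1/1209600 · (-1.61151e-10 − (-0.00300069)) = -2.48073e-09.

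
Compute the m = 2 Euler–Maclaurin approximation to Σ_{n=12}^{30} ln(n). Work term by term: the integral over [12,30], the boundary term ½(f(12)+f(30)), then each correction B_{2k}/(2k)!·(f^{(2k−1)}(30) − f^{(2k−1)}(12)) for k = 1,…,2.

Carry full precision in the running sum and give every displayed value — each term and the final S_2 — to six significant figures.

S_2 ≈ 57.1559

∫_12^30 ln(x) dx evaluates to 54.2170.
½[f(12) + f(30)] = ½[2.48491 + 3.40120] = 2.94305.
Running total after boundary: 57.1601.
k=1: B_{2}/(2)! × [f^{(1)}(30) − f^{(1)}(12)] = 1/12 × (0.0333333 − 0.0833333) = -0.00416667.
Partial sum through k=1: 57.1559.
k=2: B_{4}/(4)! × [f^{(3)}(30) − f^{(3)}(12)] = −1/720 × (7.40741e-05 − 0.00115741) = 1.50463e-06.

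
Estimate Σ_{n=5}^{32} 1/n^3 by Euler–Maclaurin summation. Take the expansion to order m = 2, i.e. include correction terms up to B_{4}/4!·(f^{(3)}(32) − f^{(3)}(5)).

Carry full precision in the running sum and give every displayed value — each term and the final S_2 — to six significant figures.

S_2 ≈ 0.0239214

Integral: ∫_5^32 1/x^3 dx = 0.0195117.
Boundary: ½(f(5) + f(32)) = ½(0.00800000 + 3.05176e-05) = 0.00401526.
So far: 0.0235270.
k=1: B_{2}/(2)! × [f^{(1)}(32) − f^{(1)}(5)] = 1/12 × (-2.86102e-06 − (-0.00480000)) = 0.000399762.
After k=1: 0.0239267.
k=2: B_{4}/(4)! × [f^{(3)}(32) − f^{(3)}(5)] = −1/720 × (-5.58794e-08 − (-0.00384000)) = -5.33326e-06.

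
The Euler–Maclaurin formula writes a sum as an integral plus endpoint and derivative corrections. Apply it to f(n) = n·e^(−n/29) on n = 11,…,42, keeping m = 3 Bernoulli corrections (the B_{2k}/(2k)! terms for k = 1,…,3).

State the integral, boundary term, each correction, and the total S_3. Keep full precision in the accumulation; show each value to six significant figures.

S_3 ≈ 318.667

Integral: ∫_11^42 x·e^(−x/29) dx = 310.013.
Boundary: ½(f(11) + f(42)) = ½(7.52767 + 9.86895) = 8.69831.
So far: 318.711.
Order-1 term: 1/12 · (-0.105334 − 0.424759) = -0.0441743.
Running total after k=1: 318.667.
Order-2 term: −1/720 · (0.000433551 − 0.00213249) = 2.35964e-06.
Running total after k=2: 318.667.
Order-3 term: 1/30240 · (1.17996e-06 − 4.47077e-06) = -1.08823e-10.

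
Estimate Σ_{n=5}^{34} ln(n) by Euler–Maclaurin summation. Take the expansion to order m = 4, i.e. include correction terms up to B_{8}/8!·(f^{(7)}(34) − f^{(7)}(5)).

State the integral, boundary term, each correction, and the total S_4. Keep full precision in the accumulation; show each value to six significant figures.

S_4 ≈ 85.4028

The integral term ∫_5^34 ln(x) dx = 82.8491.
Endpoint term: (f(5) + f(34))/2 = (1.60944 + 3.52636)/2 = 2.56790.
So far: 85.4170.
k=1: B_{2}/(2)! × [f^{(1)}(34) − f^{(1)}(5)] = 1/12 × (0.0294118 − 0.200000) = -0.0142157.
Running total after k=1: 85.4028.
k=2: B_{4}/(4)! × [f^{(3)}(34) − f^{(3)}(5)] = −1/720 × (5.08854e-05 − 0.0160000) = 2.21515e-05.
Running total after k=2: 85.4028.
k=3: B_{6}/(6)! × [f^{(5)}(34) − f^{(5)}(5)] = 1/30240 × (5.28222e-07 − 0.00768000) = -2.53951e-07.
Running total after k=3: 85.4028.
k=4: B_{8}/(8)! × [f^{(7)}(34) − f^{(7)}(5)] = −1/1209600 × (1.37082e-08 − 0.00921600) = 7.61904e-09.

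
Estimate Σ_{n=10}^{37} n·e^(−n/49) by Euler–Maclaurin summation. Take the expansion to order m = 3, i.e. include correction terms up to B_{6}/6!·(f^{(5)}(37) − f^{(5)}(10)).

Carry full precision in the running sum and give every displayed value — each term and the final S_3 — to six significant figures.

S_3 ≈ 389.613

Integral: ∫_10^37 x·e^(−x/49) dx = 376.887.
½[f(10) + f(37)] = ½[8.15396 + 17.3886] = 12.7713.
Integral + boundary = 389.658.
k=1: B_{2}/(2)! × [f^{(1)}(37) − f^{(1)}(10)] = 1/12 × (0.115093 − 0.648988) = -0.0444913.
Partial sum through k=1: 389.613.
k=2: B_{4}/(4)! × [f^{(3)}(37) − f^{(3)}(10)] = −1/720 × (0.000439408 − 0.000949513) = 7.08479e-07.
Partial sum through k=2: 389.613.
k=3: B_{6}/(6)! × [f^{(5)}(37) − f^{(5)}(10)] = 1/30240 × (3.46056e-07 − 6.78353e-07) = -1.09887e-11.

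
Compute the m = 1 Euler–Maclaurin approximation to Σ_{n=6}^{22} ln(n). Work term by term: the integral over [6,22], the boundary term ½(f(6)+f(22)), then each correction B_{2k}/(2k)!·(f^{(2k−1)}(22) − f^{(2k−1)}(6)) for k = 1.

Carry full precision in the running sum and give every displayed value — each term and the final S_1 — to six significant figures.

S_1 ≈ 43.6837

The integral term ∫_6^22 ln(x) dx = 41.2524.
½[f(6) + f(22)] = ½[1.79176 + 3.09104] = 2.44140.
Integral + boundary = 43.6938.
Correction k=1: B_{2}/2! · (f^{(1)}(22) − f^{(1)}(6)) = 1/12 · (0.0454545 − 0.166667) = -0.0101010.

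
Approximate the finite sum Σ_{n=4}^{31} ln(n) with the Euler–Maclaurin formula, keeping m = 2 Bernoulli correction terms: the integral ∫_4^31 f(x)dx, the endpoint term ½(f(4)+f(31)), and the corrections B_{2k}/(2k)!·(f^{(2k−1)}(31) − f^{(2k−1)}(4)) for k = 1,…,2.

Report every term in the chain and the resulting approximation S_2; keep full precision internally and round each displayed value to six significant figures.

Integral: ∫_4^31 ln(x) dx = 73.9084.
½[f(4) + f(31)] = ½[1.38629 + 3.43399] = 2.41014.
Running total after boundary: 76.3186.
k=1: B_{2}/(2)! × [f^{(1)}(31) − f^{(1)}(4)] = 1/12 × (0.0322581 − 0.250000) = -0.0181452.
After k=1: 76.3004.
k=2: B_{4}/(4)! × [f^{(3)}(31) − f^{(3)}(4)] = −1/720 × (6.71344e-05 − 0.0312500) = 4.33095e-05.

S_2 ≈ 76.3005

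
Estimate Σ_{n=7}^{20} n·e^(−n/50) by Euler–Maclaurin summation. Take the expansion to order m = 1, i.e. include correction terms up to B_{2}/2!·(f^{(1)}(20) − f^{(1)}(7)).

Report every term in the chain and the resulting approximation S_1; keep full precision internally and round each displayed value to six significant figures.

S_1 ≈ 141.268

∫_7^20 x·e^(−x/50) dx evaluates to 131.551.
½[f(7) + f(20)] = ½[6.08551 + 13.4064] = 9.74595.
Running total after boundary: 141.297.
Correction k=1: B_{2}/2! · (f^{(1)}(20) − f^{(1)}(7)) = 1/12 · (0.402192 − 0.747648) = -0.0287880.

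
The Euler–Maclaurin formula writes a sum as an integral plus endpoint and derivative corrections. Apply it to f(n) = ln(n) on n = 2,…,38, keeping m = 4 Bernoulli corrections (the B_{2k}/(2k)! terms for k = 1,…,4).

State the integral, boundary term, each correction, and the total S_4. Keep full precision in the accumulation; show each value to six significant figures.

S_4 ≈ 102.968

The integral term ∫_2^38 ln(x) dx = 100.842.
½[f(2) + f(38)] = ½[0.693147 + 3.63759] = 2.16537.
Integral + boundary = 103.007.
Order-1 term: 1/12 · (0.0263158 − 0.500000) = -0.0394737.
After k=1: 102.968.
Order-2 term: −1/720 · (3.64485e-05 − 0.250000) = 0.000347172.
After k=2: 102.968.
Order-3 term: 1/30240 · (3.02896e-07 − 0.750000) = -2.48016e-05.
After k=3: 102.968.
Order-4 term: −1/1209600 · (6.29285e-09 − 5.62500) = 4.65030e-06.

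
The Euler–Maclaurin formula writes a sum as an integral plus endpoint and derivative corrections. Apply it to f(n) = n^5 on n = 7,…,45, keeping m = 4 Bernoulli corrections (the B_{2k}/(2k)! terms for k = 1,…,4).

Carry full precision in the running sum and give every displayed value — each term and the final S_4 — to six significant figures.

S_4 ≈ 1.47792e+09

The integral term ∫_7^45 x^5 dx = 1.38394e+09.
Endpoint term: (f(7) + f(45))/2 = (16807.0 + 1.84528e+08)/2 = 9.22725e+07.
Integral + boundary = 1.47621e+09.
k=1: B_{2}/(2)! × [f^{(1)}(45) − f^{(1)}(7)] = 1/12 × (2.05031e+07 − 12005.0) = 1.70759e+06.
Running total after k=1: 1.47792e+09.
k=2: B_{4}/(4)! × [f^{(3)}(45) − f^{(3)}(7)] = −1/720 × (121500 − 2940.00) = -164.667.
Running total after k=2: 1.47792e+09.
k=3: B_{6}/(6)! × [f^{(5)}(45) − f^{(5)}(7)] = 1/30240 × (120.000 − 120.000) = 0.00000.
Running total after k=3: 1.47792e+09.
k=4: B_{8}/(8)! × [f^{(7)}(45) − f^{(7)}(7)] = −1/1209600 × (0.00000 − 0.00000) = 0.00000.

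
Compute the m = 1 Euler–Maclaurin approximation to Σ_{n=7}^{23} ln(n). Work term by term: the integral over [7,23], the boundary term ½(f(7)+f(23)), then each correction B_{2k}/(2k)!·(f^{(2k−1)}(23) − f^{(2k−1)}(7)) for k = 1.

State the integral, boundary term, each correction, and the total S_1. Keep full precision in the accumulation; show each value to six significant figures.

∫_7^23 ln(x) dx evaluates to 42.4950.
½[f(7) + f(23)] = ½[1.94591 + 3.13549] = 2.54070.
Running total after boundary: 45.0357.
k=1: B_{2}/(2)! × [f^{(1)}(23) − f^{(1)}(7)] = 1/12 × (0.0434783 − 0.142857) = -0.00828157.

S_1 ≈ 45.0274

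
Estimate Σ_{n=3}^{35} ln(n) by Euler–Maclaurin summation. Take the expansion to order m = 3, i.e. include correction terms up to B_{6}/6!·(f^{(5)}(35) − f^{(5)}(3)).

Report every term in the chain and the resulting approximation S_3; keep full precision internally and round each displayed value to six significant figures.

∫_3^35 ln(x) dx evaluates to 89.1413.
Boundary: ½(f(3) + f(35)) = ½(1.09861 + 3.55535) = 2.32698.
Integral + boundary = 91.4683.
Correction k=1: B_{2}/2! · (f^{(1)}(35) − f^{(1)}(3)) = 1/12 · (0.0285714 − 0.333333) = -0.0253968.
Partial sum through k=1: 91.4429.
Correction k=2: B_{4}/4! · (f^{(3)}(35) − f^{(3)}(3)) = −1/720 · (4.66472e-05 − 0.0740741) = 0.000102816.
Partial sum through k=2: 91.4430.
Correction k=3: B_{6}/6! · (f^{(5)}(35) − f^{(5)}(3)) = 1/30240 · (4.56952e-07 − 0.0987654) = -3.26604e-06.

S_3 ≈ 91.4430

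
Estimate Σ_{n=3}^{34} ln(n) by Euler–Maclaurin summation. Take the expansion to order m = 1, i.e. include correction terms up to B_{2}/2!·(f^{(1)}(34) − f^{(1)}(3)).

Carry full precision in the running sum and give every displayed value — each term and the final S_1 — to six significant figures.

S_1 ≈ 87.8876

The integral term ∫_3^34 ln(x) dx = 85.6004.
Endpoint term: (f(3) + f(34))/2 = (1.09861 + 3.52636)/2 = 2.31249.
Running total after boundary: 87.9129.
Correction k=1: B_{2}/2! · (f^{(1)}(34) − f^{(1)}(3)) = 1/12 · (0.0294118 − 0.333333) = -0.0253268.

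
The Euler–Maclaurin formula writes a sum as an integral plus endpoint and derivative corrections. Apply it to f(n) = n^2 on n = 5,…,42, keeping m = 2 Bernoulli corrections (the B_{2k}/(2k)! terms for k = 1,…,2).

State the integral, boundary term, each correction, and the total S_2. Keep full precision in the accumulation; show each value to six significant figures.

Integral: ∫_5^42 x^2 dx = 24654.3.
½[f(5) + f(42)] = ½[25.0000 + 1764.00] = 894.500.
Running total after boundary: 25548.8.
k=1: B_{2}/(2)! × [f^{(1)}(42) − f^{(1)}(5)] = 1/12 × (84.0000 − 10.0000) = 6.16667.
Running total after k=1: 25555.0.
k=2: B_{4}/(4)! × [f^{(3)}(42) − f^{(3)}(5)] = −1/720 × (0.00000 − 0.00000) = 0.00000.

S_2 ≈ 25555.0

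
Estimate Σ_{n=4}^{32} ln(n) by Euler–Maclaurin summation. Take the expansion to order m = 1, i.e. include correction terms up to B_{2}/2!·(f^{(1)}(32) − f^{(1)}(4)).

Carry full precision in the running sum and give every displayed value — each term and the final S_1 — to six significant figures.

S_1 ≈ 79.7662

The integral term ∫_4^32 ln(x) dx = 77.3584.
Endpoint term: (f(4) + f(32))/2 = (1.38629 + 3.46574)/2 = 2.42602.
Integral + boundary = 79.7844.
Correction k=1: B_{2}/2! · (f^{(1)}(32) − f^{(1)}(4)) = 1/12 · (0.0312500 − 0.250000) = -0.0182292.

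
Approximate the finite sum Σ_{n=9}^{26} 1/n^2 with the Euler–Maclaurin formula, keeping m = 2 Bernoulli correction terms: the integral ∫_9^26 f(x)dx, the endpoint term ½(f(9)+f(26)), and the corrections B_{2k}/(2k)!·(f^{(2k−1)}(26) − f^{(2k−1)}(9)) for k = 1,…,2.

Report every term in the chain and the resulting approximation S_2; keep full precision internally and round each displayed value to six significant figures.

The integral term ∫_9^26 1/x^2 dx = 0.0726496.
½[f(9) + f(26)] = ½[0.0123457 + 0.00147929] = 0.00691248.
So far: 0.0795621.
Correction k=1: B_{2}/2! · (f^{(1)}(26) − f^{(1)}(9)) = 1/12 · (-0.000113792 − (-0.00274348)) = 0.000219141.
Partial sum through k=1: 0.0797812.
Correction k=2: B_{4}/4! · (f^{(3)}(26) − f^{(3)}(9)) = −1/720 · (-2.01997e-06 − (-0.000406442)) = -5.61697e-07.

S_2 ≈ 0.0797806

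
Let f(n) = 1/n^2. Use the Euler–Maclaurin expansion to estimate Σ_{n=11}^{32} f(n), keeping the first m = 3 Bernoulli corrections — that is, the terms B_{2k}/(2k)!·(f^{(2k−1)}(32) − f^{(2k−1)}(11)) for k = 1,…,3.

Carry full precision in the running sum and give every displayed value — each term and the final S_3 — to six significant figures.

∫_11^32 1/x^2 dx evaluates to 0.0596591.
Endpoint term: (f(11) + f(32))/2 = (0.00826446 + 0.000976562)/2 = 0.00462051.
Integral + boundary = 0.0642796.
Correction k=1: B_{2}/2! · (f^{(1)}(32) − f^{(1)}(11)) = 1/12 · (-6.10352e-05 − (-0.00150263)) = 0.000120133.
After k=1: 0.0643997.
Correction k=2: B_{4}/4! · (f^{(3)}(32) − f^{(3)}(11)) = −1/720 · (-7.15256e-07 − (-0.000149021)) = -2.05980e-07.
After k=2: 0.0643995.
Correction k=3: B_{6}/6! · (f^{(5)}(32) − f^{(5)}(11)) = 1/30240 · (-2.09548e-08 − (-3.69474e-05)) = 1.22111e-09.

S_3 ≈ 0.0643995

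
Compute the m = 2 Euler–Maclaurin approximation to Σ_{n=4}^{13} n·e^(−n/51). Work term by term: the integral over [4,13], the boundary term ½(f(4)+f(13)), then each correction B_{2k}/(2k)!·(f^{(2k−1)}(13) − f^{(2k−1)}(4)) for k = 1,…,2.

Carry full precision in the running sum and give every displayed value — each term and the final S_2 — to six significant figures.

The integral term ∫_4^13 x·e^(−x/51) dx = 63.8308.
½[f(4) + f(13)] = ½[3.69826 + 10.0749] = 6.88658.
So far: 70.7174.
Order-1 term: 1/12 · (0.577445 − 0.852051) = -0.0228838.
Running total after k=1: 70.6945.
Order-2 term: −1/720 · (0.000817928 − 0.00103852) = 3.06373e-07.

S_2 ≈ 70.6945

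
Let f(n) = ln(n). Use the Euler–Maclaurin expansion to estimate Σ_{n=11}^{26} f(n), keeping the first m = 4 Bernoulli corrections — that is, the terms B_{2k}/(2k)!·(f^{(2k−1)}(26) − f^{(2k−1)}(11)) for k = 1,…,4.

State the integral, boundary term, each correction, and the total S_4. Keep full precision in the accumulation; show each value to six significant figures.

S_4 ≈ 46.1573

The integral term ∫_11^26 ln(x) dx = 43.3337.
Endpoint term: (f(11) + f(26))/2 = (2.39790 + 3.25810)/2 = 2.82800.
So far: 46.1617.
Correction k=1: B_{2}/2! · (f^{(1)}(26) − f^{(1)}(11)) = 1/12 · (0.0384615 − 0.0909091) = -0.00437063.
Partial sum through k=1: 46.1573.
Correction k=2: B_{4}/4! · (f^{(3)}(26) − f^{(3)}(11)) = −1/720 · (0.000113792 − 0.00150263) = 1.92894e-06.
Partial sum through k=2: 46.1573.
Correction k=3: B_{6}/6! · (f^{(5)}(26) − f^{(5)}(11)) = 1/30240 · (2.01997e-06 − 0.000149021) = -4.86115e-09.
Partial sum through k=3: 46.1573.
Correction k=4: B_{8}/8! · (f^{(7)}(26) − f^{(7)}(11)) = −1/1209600 · (8.96436e-08 − 3.69474e-05) = 3.04710e-11.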